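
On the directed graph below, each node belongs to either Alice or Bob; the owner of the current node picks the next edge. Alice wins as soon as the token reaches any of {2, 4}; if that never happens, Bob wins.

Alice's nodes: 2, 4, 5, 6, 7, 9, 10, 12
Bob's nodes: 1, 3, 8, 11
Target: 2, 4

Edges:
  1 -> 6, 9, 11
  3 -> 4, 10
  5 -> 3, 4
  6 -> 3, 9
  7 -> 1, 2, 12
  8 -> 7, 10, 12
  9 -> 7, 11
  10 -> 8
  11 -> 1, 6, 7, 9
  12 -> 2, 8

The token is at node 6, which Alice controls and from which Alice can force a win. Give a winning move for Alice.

9

A0 = {2, 4}
A1: add {5, 7, 12} — 5 (Alice) has 5→4; 7 (Alice) has 7→2; 12 (Alice) has 12→2.
A2: add {9} — 9 (Alice) has 9→7.
A3: add {6} — 6 (Alice) has 6→9.
A4 = A3; e.g. 1 (Bob) can still go to 11. Fixed point.
From 6, successor 9 is in the attractor (rank 2); the other successor 3 is not.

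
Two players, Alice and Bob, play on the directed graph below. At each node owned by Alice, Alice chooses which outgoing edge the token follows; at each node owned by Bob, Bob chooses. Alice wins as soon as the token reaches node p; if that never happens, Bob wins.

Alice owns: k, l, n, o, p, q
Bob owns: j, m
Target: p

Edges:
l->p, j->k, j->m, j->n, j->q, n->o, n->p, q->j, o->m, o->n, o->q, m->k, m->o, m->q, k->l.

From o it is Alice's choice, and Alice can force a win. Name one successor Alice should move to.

A0 = {p}
A1: add {l, n} — l (Alice) has l→p; n (Alice) has n→p.
A2: add {k, o} — k (Alice) has k→l; o (Alice) has o→n.
A3 = A2; e.g. j (Bob) can still go to m. Fixed point.
From o, successor n is in the attractor (rank 1); the other successors m, q are not.

n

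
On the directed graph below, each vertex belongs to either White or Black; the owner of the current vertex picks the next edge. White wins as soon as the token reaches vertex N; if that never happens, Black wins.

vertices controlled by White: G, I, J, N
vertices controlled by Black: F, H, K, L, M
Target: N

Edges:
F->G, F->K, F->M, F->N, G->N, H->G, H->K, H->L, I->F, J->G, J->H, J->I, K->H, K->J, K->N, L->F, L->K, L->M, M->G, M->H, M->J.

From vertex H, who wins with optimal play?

A0 = {N}
A1: add {G} — G (White) has G→N.
A2: add {J} — J (White) has J→G.
A3 = A2; e.g. F (Black) can still go to K. Fixed point.
H never enters the attractor, so Black can avoid the target forever.

Black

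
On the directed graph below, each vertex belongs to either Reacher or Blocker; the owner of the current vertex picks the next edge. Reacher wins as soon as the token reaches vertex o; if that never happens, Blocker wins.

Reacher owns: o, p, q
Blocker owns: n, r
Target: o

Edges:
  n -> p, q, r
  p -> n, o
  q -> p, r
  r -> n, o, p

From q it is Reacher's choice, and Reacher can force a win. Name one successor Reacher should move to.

A0 = {o}
A1: add {p} — p (Reacher) has p→o.
A2: add {q} — q (Reacher) has q→p.
A3 = A2; e.g. n (Blocker) can still go to r. Fixed point.
From q, successor p is in the attractor (rank 1); the other successor r is not.

p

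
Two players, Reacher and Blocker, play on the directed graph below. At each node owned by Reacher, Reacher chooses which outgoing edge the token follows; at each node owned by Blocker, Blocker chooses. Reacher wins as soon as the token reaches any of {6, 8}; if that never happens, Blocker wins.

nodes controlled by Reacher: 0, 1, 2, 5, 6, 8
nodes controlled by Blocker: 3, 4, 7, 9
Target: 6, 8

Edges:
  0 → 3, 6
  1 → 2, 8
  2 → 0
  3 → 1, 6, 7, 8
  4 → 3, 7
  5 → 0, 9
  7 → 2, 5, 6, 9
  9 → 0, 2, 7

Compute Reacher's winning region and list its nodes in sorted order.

0, 1, 2, 5, 6, 8

A0 = {6, 8}
A1: add {0, 1} — 0 (Reacher) has 0→6; 1 (Reacher) has 1→8.
A2: add {2, 5} — 2 (Reacher) has 2→0; 5 (Reacher) has 5→0.
A3 = A2; e.g. 3 (Blocker) can still go to 7. Fixed point.
Reacher's winning region = {0, 1, 2, 5, 6, 8}.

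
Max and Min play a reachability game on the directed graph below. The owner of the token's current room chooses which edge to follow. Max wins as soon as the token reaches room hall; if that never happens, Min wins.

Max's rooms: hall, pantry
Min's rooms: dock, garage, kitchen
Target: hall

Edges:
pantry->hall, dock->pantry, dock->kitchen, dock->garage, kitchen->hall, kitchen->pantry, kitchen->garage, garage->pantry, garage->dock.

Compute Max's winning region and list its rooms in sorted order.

hall, pantry

A0 = {hall}
A1: add {pantry} — pantry (Max) has pantry→hall.
A2 = A1; e.g. dock (Min) can still go to kitchen. Fixed point.
Max's winning region = {hall, pantry}.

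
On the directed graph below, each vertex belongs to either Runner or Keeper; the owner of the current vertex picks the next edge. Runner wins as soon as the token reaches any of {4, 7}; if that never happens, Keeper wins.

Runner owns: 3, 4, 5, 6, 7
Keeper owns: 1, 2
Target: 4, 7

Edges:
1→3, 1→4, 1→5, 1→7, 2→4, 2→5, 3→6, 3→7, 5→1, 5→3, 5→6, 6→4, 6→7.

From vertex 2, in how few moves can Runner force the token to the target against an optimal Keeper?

A0 = {4, 7}
A1: add {3, 6} — 3 (Runner) has 3→7; 6 (Runner) has 6→4.
A2: add {5} — 5 (Runner) has 5→3.
A3: add {1, 2} — 1 (Keeper): all of {3, 4, 5, 7} already in; 2 (Keeper): all of {4, 5} already in.
A3 = all vertices. Fixed point.
2 enters the attractor at level 3, so Runner can force the target in 3 moves from there.

3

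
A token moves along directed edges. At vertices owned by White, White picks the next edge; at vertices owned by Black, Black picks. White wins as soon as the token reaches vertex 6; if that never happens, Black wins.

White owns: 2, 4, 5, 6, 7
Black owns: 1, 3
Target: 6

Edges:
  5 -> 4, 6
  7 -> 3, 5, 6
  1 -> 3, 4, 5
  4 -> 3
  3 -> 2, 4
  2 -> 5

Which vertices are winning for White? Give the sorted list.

A0 = {6}
A1: add {5, 7} — 5 (White) has 5→6; 7 (White) has 7→6.
A2: add {2} — 2 (White) has 2→5.
A3 = A2; e.g. 1 (Black) can still go to 3. Fixed point.
White's winning region = {2, 5, 6, 7}.

2, 5, 6, 7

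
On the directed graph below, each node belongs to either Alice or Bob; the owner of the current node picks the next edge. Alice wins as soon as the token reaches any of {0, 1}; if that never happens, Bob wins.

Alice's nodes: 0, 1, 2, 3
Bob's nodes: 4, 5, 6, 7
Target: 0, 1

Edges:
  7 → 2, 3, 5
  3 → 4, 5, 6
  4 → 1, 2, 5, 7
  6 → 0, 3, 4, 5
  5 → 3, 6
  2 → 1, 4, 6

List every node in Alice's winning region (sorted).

A0 = {0, 1}
A1: add {2} — 2 (Alice) has 2→1.
A2 = A1; e.g. 3 (Alice) has no edge into A1. Fixed point.
Alice's winning region = {0, 1, 2}.

0, 1, 2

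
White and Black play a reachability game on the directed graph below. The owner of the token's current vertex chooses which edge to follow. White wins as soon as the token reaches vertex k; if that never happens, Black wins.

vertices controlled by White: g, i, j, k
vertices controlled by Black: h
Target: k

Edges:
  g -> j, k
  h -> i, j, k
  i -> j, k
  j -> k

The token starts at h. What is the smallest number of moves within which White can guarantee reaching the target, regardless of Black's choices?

2

A0 = {k}
A1: add {g, i, j} — g (White) has g→k; i (White) has i→k; j (White) has j→k.
A2: add {h} — h (Black): all of {i, j, k} already in.
A2 = all vertices. Fixed point.
h enters the attractor at level 2, so White can force the target in 2 moves from there.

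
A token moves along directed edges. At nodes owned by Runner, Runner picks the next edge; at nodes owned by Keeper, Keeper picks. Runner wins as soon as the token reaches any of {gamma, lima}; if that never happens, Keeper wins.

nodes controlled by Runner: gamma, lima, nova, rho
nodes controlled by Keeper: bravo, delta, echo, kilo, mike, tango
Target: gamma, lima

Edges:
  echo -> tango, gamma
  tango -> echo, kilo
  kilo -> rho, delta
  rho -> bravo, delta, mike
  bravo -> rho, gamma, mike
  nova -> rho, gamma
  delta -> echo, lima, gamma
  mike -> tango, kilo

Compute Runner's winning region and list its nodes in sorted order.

A0 = {gamma, lima}
A1: add {nova} — nova (Runner) has nova→gamma.
A2 = A1; e.g. echo (Keeper) can still go to tango. Fixed point.
Runner's winning region = {gamma, lima, nova}.

gamma, lima, nova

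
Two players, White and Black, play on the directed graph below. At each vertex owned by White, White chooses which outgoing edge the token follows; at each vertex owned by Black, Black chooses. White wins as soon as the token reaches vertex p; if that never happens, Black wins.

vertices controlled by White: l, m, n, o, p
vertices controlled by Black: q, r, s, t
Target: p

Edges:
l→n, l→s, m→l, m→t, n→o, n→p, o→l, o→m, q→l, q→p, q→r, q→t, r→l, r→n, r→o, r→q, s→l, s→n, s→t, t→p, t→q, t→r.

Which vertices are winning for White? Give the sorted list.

A0 = {p}
A1: add {n} — n (White) has n→p.
A2: add {l} — l (White) has l→n.
A3: add {m, o} — m (White) has m→l; o (White) has o→l.
A4 = A3; e.g. q (Black) can still go to r. Fixed point.
White's winning region = {l, m, n, o, p}.

l, m, n, o, p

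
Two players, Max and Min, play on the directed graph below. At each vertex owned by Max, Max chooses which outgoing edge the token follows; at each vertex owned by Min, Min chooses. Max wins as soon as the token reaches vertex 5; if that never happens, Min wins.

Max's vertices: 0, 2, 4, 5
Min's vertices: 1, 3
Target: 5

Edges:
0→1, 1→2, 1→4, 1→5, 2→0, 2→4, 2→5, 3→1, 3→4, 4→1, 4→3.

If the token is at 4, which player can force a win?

A0 = {5}
A1: add {2} — 2 (Max) has 2→5.
A2 = A1; e.g. 0 (Max) has no edge into A1. Fixed point.
4 never enters the attractor, so Min can avoid the target forever.

Min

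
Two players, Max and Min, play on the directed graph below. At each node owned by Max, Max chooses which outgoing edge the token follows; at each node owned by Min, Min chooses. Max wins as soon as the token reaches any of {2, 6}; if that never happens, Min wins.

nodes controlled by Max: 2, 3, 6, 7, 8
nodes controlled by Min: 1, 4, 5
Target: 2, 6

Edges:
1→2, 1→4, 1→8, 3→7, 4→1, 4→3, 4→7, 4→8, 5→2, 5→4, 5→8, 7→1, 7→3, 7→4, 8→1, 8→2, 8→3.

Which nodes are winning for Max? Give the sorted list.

2, 6, 8

A0 = {2, 6}
A1: add {8} — 8 (Max) has 8→2.
A2 = A1; e.g. 1 (Min) can still go to 4. Fixed point.
Max's winning region = {2, 6, 8}.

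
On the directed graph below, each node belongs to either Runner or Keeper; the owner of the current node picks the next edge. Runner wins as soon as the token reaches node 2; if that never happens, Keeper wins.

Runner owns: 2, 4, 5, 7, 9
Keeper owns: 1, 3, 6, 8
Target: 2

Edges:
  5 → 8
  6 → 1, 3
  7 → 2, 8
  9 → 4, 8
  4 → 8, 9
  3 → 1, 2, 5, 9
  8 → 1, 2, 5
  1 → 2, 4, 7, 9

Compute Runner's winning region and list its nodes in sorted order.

2, 7

A0 = {2}
A1: add {7} — 7 (Runner) has 7→2.
A2 = A1; e.g. 1 (Keeper) can still go to 4. Fixed point.
Runner's winning region = {2, 7}.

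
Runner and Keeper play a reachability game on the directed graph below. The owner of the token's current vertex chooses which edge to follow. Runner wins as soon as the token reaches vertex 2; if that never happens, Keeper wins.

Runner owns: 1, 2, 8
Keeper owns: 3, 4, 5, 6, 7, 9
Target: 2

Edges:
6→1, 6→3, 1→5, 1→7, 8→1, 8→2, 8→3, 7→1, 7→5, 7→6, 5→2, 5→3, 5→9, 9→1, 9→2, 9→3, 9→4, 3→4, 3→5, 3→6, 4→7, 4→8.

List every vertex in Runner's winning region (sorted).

2, 8

A0 = {2}
A1: add {8} — 8 (Runner) has 8→2.
A2 = A1; e.g. 1 (Runner) has no edge into A1. Fixed point.
Runner's winning region = {2, 8}.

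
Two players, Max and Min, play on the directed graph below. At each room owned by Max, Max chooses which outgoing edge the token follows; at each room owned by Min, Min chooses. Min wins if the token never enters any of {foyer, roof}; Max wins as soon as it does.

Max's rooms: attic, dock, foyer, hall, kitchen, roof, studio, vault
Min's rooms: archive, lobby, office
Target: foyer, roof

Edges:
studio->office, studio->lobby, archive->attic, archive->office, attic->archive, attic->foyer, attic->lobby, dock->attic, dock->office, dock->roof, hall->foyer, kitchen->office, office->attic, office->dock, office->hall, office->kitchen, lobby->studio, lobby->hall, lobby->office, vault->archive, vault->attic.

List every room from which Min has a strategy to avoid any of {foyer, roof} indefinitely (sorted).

A0 = {foyer, roof}
A1: add {attic, dock, hall} — attic (Max) has attic→foyer; dock (Max) has dock→roof; hall (Max) has hall→foyer.
A2: add {vault} — vault (Max) has vault→attic.
A3 = A2; e.g. studio (Max) has no edge into A2. Fixed point.
Max's attractor = {attic, dock, foyer, hall, roof, vault}; Min avoids the target exactly from the complement.

archive, kitchen, lobby, office, studio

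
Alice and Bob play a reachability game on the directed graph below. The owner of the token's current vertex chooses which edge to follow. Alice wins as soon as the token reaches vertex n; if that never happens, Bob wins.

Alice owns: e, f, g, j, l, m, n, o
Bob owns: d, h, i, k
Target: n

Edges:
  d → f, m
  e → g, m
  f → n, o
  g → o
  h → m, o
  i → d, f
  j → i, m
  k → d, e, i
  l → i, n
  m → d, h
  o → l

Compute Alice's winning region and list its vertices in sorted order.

A0 = {n}
A1: add {f, l} — f (Alice) has f→n; l (Alice) has l→n.
A2: add {o} — o (Alice) has o→l.
A3: add {g} — g (Alice) has g→o.
A4: add {e} — e (Alice) has e→g.
A5 = A4; e.g. d (Bob) can still go to m. Fixed point.
Alice's winning region = {e, f, g, l, n, o}.

e, f, g, l, n, o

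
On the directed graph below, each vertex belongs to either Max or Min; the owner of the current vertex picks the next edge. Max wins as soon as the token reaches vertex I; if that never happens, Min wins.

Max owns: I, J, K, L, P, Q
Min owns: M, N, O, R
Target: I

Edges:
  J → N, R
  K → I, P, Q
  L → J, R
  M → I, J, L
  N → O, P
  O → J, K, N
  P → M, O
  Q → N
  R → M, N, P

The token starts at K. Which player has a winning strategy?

Max

A0 = {I}
A1: add {K} — K (Max) has K→I.
A2 = A1; e.g. J (Max) has no edge into A1. Fixed point.
K ∈ A1, so Max can force the target.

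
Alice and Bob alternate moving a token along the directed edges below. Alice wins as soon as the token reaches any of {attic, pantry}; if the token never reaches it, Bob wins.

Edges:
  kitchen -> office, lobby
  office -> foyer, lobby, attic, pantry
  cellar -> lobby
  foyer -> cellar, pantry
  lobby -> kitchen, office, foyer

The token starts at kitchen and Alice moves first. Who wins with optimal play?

Bob

Track states (vertex, player-to-move).
A0 = {(attic,Alice), (attic,Bob), (pantry,Alice), (pantry,Bob)}
A1: add {(office,Alice), (foyer,Alice)}.
A2 = A1; e.g. (kitchen,Alice) stays out. (kitchen,Alice) never enters ⇒ Bob avoids the target.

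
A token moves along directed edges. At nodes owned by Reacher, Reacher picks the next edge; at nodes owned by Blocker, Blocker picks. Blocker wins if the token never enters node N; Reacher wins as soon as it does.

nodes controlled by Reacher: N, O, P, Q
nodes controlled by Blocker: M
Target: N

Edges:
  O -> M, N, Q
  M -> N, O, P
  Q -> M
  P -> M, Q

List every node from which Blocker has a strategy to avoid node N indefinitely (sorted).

A0 = {N}
A1: add {O} — O (Reacher) has O→N.
A2 = A1; e.g. M (Blocker) can still go to P. Fixed point.
Reacher's attractor = {N, O}; Blocker avoids the target exactly from the complement.

M, P, Q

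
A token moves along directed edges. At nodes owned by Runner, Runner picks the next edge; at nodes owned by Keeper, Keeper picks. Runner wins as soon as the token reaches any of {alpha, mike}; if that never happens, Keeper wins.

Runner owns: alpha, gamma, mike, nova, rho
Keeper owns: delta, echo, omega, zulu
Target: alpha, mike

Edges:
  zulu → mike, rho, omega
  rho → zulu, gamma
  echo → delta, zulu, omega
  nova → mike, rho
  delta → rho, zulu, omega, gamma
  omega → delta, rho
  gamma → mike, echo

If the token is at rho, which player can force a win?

Runner

A0 = {alpha, mike}
A1: add {gamma, nova} — nova (Runner) has nova→mike; gamma (Runner) has gamma→mike.
A2: add {rho} — rho (Runner) has rho→gamma.
A3 = A2; e.g. delta (Keeper) can still go to zulu. Fixed point.
rho ∈ A2, so Runner can force the target.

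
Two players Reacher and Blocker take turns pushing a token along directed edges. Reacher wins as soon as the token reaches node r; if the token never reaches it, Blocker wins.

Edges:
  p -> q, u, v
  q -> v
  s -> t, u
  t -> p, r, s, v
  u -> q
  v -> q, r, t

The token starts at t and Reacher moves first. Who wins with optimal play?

Track states (vertex, player-to-move).
A0 = {(r,Reacher), (r,Blocker)}
A1: add {(t,Reacher), (v,Reacher)}.
(t,Reacher) ∈ A1 ⇒ Reacher forces the target.

Reacher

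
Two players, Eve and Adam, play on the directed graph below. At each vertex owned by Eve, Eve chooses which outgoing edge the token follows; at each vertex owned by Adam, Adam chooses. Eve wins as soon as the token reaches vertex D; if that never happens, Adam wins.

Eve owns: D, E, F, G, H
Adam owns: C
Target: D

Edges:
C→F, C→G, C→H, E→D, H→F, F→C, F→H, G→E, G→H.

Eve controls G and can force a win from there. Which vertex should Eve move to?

A0 = {D}
A1: add {E} — E (Eve) has E→D.
A2: add {G} — G (Eve) has G→E.
A3 = A2; e.g. C (Adam) can still go to F. Fixed point.
From G, successor E is in the attractor (rank 1); the other successor H is not.

E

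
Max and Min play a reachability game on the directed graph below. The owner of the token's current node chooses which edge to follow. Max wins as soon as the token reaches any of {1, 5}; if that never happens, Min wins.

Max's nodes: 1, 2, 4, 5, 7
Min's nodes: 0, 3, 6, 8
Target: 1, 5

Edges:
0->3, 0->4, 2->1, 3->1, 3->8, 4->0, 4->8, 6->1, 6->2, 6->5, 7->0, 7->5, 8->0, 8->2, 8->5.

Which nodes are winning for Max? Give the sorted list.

1, 2, 5, 6, 7

A0 = {1, 5}
A1: add {2, 7} — 2 (Max) has 2→1; 7 (Max) has 7→5.
A2: add {6} — 6 (Min): all of {1, 2, 5} already in.
A3 = A2; e.g. 0 (Min) can still go to 3. Fixed point.
Max's winning region = {1, 2, 5, 6, 7}.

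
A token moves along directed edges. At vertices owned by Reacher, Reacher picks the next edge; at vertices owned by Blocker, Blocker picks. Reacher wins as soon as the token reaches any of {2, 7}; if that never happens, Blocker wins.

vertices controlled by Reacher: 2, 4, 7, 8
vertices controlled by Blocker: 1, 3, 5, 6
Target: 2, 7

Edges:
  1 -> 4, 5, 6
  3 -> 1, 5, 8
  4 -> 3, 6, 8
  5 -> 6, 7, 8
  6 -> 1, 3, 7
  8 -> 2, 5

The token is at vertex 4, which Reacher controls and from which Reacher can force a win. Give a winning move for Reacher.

8

A0 = {2, 7}
A1: add {8} — 8 (Reacher) has 8→2.
A2: add {4} — 4 (Reacher) has 4→8.
A3 = A2; e.g. 1 (Blocker) can still go to 5. Fixed point.
From 4, successor 8 is in the attractor (rank 1); the other successors 3, 6 are not.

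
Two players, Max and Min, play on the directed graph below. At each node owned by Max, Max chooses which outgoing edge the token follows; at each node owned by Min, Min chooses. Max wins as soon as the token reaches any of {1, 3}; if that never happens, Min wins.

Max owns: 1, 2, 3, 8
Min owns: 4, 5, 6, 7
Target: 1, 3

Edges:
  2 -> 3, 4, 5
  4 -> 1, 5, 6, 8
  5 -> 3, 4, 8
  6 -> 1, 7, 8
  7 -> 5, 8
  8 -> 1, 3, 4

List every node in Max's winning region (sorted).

1, 2, 3, 8

A0 = {1, 3}
A1: add {2, 8} — 2 (Max) has 2→3; 8 (Max) has 8→1.
A2 = A1; e.g. 4 (Min) can still go to 5. Fixed point.
Max's winning region = {1, 2, 3, 8}.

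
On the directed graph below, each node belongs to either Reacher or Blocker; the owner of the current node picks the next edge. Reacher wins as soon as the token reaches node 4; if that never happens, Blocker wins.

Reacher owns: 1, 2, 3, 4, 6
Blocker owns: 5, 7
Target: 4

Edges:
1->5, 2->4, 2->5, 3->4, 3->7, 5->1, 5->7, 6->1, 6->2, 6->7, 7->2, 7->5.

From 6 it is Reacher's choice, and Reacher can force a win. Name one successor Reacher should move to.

A0 = {4}
A1: add {2, 3} — 2 (Reacher) has 2→4; 3 (Reacher) has 3→4.
A2: add {6} — 6 (Reacher) has 6→2.
A3 = A2; e.g. 1 (Reacher) has no edge into A2. Fixed point.
From 6, successor 2 is in the attractor (rank 1); the other successors 1, 7 are not.

2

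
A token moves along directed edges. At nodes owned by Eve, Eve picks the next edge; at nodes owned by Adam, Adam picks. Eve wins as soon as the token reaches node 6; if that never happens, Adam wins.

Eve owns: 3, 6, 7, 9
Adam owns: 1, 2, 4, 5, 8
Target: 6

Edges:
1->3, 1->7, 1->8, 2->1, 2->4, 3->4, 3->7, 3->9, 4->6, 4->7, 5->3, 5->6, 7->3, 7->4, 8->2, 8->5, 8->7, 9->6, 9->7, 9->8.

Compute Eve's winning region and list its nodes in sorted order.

3, 4, 5, 6, 7, 9

A0 = {6}
A1: add {9} — 9 (Eve) has 9→6.
A2: add {3} — 3 (Eve) has 3→9.
A3: add {5, 7} — 5 (Adam): all of {3, 6} already in; 7 (Eve) has 7→3.
A4: add {4} — 4 (Adam): all of {6, 7} already in.
A5 = A4; e.g. 1 (Adam) can still go to 8. Fixed point.
Eve's winning region = {3, 4, 5, 6, 7, 9}.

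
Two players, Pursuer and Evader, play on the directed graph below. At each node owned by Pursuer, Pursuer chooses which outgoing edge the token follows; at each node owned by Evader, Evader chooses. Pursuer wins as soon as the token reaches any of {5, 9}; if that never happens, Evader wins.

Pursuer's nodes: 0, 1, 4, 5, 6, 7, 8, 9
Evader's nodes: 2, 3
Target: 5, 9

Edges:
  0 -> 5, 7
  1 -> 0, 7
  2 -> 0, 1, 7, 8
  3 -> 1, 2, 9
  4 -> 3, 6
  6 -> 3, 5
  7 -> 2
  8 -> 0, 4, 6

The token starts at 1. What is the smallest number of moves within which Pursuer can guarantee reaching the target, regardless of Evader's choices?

A0 = {5, 9}
A1: add {0, 6} — 0 (Pursuer) has 0→5; 6 (Pursuer) has 6→5.
A2: add {1, 4, 8} — 1 (Pursuer) has 1→0; 4 (Pursuer) has 4→6; 8 (Pursuer) has 8→0.
A3 = A2; e.g. 2 (Evader) can still go to 7. Fixed point.
1 enters the attractor at level 2, so Pursuer can force the target in 2 moves from there.

2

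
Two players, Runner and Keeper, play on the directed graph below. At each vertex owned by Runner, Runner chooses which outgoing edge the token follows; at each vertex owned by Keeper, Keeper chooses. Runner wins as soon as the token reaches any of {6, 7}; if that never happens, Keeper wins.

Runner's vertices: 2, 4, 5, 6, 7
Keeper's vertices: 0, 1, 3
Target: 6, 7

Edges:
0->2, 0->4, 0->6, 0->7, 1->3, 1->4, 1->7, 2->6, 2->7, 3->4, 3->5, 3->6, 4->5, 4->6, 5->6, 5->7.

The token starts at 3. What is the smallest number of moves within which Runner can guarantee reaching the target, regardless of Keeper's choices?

A0 = {6, 7}
A1: add {2, 4, 5} — 2 (Runner) has 2→6; 4 (Runner) has 4→6; 5 (Runner) has 5→6.
A2: add {0, 3} — 0 (Keeper): all of {2, 4, 6, 7} already in; 3 (Keeper): all of {4, 5, 6} already in.
3 enters the attractor at level 2, so Runner can force the target in 2 moves from there.

2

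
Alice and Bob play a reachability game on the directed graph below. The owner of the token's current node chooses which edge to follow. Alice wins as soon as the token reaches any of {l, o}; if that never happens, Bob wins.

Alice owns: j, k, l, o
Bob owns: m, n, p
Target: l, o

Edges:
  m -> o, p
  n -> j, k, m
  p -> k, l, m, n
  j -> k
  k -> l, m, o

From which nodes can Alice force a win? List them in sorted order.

j, k, l, o

A0 = {l, o}
A1: add {k} — k (Alice) has k→l.
A2: add {j} — j (Alice) has j→k.
A3 = A2; e.g. m (Bob) can still go to p. Fixed point.
Alice's winning region = {j, k, l, o}.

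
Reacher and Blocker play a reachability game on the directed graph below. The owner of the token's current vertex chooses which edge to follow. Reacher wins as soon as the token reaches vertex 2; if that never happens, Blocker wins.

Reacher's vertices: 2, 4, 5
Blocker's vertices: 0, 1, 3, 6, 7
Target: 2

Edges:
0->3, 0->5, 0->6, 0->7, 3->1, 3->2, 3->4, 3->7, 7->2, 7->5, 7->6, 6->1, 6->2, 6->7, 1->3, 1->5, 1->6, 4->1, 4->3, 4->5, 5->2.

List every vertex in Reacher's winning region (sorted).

2, 4, 5

A0 = {2}
A1: add {5} — 5 (Reacher) has 5→2.
A2: add {4} — 4 (Reacher) has 4→5.
A3 = A2; e.g. 0 (Blocker) can still go to 3. Fixed point.
Reacher's winning region = {2, 4, 5}.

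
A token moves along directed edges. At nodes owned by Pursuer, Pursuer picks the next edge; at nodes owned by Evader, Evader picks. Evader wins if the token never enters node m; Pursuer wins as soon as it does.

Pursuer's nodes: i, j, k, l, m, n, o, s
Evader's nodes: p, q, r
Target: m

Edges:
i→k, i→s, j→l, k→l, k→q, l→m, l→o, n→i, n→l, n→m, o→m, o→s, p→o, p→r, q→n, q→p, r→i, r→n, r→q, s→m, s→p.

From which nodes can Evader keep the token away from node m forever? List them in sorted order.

A0 = {m}
A1: add {l, n, o, s} — l (Pursuer) has l→m; n (Pursuer) has n→m; o (Pursuer) has o→m; s (Pursuer) has s→m.
A2: add {i, j, k} — i (Pursuer) has i→s; j (Pursuer) has j→l; k (Pursuer) has k→l.
A3 = A2; e.g. p (Evader) can still go to r. Fixed point.
Pursuer's attractor = {i, j, k, l, m, n, o, s}; Evader avoids the target exactly from the complement.

p, q, r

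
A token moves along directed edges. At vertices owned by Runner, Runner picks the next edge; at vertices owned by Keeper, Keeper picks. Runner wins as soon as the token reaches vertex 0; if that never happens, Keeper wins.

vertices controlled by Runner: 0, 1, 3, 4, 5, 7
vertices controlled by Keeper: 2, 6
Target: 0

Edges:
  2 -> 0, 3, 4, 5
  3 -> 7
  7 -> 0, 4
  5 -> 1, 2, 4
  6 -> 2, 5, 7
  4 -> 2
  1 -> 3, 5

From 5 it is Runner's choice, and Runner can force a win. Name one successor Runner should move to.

1

A0 = {0}
A1: add {7} — 7 (Runner) has 7→0.
A2: add {3} — 3 (Runner) has 3→7.
A3: add {1} — 1 (Runner) has 1→3.
A4: add {5} — 5 (Runner) has 5→1.
A5 = A4; e.g. 2 (Keeper) can still go to 4. Fixed point.
From 5, successor 1 is in the attractor (rank 3); the other successors 2, 4 are not.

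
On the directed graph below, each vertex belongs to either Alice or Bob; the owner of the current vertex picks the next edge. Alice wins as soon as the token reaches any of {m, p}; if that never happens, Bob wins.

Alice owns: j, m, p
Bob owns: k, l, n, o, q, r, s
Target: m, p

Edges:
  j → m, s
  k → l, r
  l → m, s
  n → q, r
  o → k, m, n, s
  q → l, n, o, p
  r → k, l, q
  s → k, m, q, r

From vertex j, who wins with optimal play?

Alice

A0 = {m, p}
A1: add {j} — j (Alice) has j→m.
A2 = A1; e.g. k (Bob) can still go to l. Fixed point.
j ∈ A1, so Alice can force the target.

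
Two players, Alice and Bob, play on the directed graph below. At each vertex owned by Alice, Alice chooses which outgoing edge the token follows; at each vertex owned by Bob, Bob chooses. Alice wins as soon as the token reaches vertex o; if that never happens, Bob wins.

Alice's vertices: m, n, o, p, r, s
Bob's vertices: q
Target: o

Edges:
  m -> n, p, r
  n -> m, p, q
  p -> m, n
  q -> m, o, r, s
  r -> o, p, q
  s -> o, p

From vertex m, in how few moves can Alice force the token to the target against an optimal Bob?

A0 = {o}
A1: add {r, s} — r (Alice) has r→o; s (Alice) has s→o.
A2: add {m} — m (Alice) has m→r.
m enters the attractor at level 2, so Alice can force the target in 2 moves from there.

2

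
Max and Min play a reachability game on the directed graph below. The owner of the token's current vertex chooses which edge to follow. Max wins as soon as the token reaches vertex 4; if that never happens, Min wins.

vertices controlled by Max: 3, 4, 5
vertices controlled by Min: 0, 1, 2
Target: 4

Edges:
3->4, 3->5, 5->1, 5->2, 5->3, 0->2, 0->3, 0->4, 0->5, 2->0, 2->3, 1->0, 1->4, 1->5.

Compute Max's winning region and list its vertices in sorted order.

3, 4, 5

A0 = {4}
A1: add {3} — 3 (Max) has 3→4.
A2: add {5} — 5 (Max) has 5→3.
A3 = A2; e.g. 0 (Min) can still go to 2. Fixed point.
Max's winning region = {3, 4, 5}.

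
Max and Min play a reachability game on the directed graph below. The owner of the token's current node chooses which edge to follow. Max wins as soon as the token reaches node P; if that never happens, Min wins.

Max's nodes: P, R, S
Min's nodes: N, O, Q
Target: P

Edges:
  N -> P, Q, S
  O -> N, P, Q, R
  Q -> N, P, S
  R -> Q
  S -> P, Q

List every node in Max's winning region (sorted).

A0 = {P}
A1: add {S} — S (Max) has S→P.
A2 = A1; e.g. N (Min) can still go to Q. Fixed point.
Max's winning region = {P, S}.

P, S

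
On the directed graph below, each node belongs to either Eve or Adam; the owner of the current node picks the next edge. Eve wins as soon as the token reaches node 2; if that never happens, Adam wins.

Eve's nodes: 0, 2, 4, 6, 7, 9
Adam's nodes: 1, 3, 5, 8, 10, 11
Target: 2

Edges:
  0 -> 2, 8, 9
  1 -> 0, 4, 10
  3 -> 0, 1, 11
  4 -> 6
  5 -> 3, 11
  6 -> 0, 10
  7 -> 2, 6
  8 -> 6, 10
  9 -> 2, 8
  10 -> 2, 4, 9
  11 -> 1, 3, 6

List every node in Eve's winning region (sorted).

A0 = {2}
A1: add {0, 7, 9} — 0 (Eve) has 0→2; 7 (Eve) has 7→2; 9 (Eve) has 9→2.
A2: add {6} — 6 (Eve) has 6→0.
A3: add {4} — 4 (Eve) has 4→6.
A4: add {10} — 10 (Adam): all of {2, 4, 9} already in.
A5: add {1, 8} — 1 (Adam): all of {0, 4, 10} already in; 8 (Adam): all of {6, 10} already in.
A6 = A5; e.g. 3 (Adam) can still go to 11. Fixed point.
Eve's winning region = {0, 1, 2, 4, 6, 7, 8, 9, 10}.

0, 1, 2, 4, 6, 7, 8, 9, 10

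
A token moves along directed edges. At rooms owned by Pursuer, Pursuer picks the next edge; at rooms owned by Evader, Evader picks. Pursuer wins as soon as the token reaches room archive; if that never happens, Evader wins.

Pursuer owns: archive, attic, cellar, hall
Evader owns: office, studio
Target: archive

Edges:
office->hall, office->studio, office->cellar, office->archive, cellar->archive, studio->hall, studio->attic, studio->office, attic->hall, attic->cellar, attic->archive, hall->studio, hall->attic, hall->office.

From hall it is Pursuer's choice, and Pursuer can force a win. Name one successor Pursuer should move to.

attic

A0 = {archive}
A1: add {attic, cellar} — attic (Pursuer) has attic→archive; cellar (Pursuer) has cellar→archive.
A2: add {hall} — hall (Pursuer) has hall→attic.
A3 = A2; e.g. studio (Evader) can still go to office. Fixed point.
From hall, successor attic is in the attractor (rank 1); the other successors office, studio are not.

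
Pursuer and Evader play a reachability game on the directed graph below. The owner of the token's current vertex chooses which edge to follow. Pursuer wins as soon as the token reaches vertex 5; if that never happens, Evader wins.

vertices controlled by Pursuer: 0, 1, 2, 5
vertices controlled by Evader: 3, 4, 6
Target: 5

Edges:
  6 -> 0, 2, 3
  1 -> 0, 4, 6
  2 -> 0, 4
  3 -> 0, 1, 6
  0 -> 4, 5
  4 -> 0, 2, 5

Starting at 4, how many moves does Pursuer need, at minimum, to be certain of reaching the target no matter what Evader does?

A0 = {5}
A1: add {0} — 0 (Pursuer) has 0→5.
A2: add {1, 2} — 1 (Pursuer) has 1→0; 2 (Pursuer) has 2→0.
A3: add {4} — 4 (Evader): all of {0, 2, 5} already in.
A4 = A3; e.g. 3 (Evader) can still go to 6. Fixed point.
4 enters the attractor at level 3, so Pursuer can force the target in 3 moves from there.

3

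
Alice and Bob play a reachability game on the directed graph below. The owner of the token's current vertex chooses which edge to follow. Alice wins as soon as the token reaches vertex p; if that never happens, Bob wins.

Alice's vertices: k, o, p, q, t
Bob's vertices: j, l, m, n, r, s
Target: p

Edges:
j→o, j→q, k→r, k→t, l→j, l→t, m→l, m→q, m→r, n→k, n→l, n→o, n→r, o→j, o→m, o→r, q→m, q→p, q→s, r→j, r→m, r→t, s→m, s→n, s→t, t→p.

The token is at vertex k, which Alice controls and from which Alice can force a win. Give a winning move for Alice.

t

A0 = {p}
A1: add {q, t} — q (Alice) has q→p; t (Alice) has t→p.
A2: add {k} — k (Alice) has k→t.
A3 = A2; e.g. j (Bob) can still go to o. Fixed point.
From k, successor t is in the attractor (rank 1); the other successor r is not.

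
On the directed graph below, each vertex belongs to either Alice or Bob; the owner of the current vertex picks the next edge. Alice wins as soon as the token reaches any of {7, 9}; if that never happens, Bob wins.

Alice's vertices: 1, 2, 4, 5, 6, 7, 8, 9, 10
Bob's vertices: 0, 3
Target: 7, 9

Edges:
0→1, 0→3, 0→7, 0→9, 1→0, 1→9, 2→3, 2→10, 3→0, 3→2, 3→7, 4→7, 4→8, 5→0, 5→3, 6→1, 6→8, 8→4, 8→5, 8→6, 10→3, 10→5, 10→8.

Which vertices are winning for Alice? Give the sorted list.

1, 2, 4, 6, 7, 8, 9, 10

A0 = {7, 9}
A1: add {1, 4} — 1 (Alice) has 1→9; 4 (Alice) has 4→7.
A2: add {6, 8} — 6 (Alice) has 6→1; 8 (Alice) has 8→4.
A3: add {10} — 10 (Alice) has 10→8.
A4: add {2} — 2 (Alice) has 2→10.
A5 = A4; e.g. 0 (Bob) can still go to 3. Fixed point.
Alice's winning region = {1, 2, 4, 6, 7, 8, 9, 10}.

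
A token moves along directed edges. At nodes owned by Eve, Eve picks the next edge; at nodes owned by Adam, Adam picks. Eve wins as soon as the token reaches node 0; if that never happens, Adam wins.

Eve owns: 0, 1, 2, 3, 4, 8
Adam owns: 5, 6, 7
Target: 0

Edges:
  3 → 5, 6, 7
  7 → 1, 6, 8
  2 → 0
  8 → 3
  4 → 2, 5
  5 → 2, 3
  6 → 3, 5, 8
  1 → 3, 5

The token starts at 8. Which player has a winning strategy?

Adam

A0 = {0}
A1: add {2} — 2 (Eve) has 2→0.
A2: add {4} — 4 (Eve) has 4→2.
A3 = A2; e.g. 1 (Eve) has no edge into A2. Fixed point.
8 never enters the attractor, so Adam can avoid the target forever.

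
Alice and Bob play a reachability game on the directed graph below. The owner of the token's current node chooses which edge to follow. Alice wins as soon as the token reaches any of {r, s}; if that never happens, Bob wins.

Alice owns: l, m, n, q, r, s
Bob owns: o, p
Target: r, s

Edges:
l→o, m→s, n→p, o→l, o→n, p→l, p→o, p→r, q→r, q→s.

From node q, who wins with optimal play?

A0 = {r, s}
A1: add {m, q} — m (Alice) has m→s; q (Alice) has q→r.
A2 = A1; e.g. l (Alice) has no edge into A1. Fixed point.
q ∈ A1, so Alice can force the target.

Alice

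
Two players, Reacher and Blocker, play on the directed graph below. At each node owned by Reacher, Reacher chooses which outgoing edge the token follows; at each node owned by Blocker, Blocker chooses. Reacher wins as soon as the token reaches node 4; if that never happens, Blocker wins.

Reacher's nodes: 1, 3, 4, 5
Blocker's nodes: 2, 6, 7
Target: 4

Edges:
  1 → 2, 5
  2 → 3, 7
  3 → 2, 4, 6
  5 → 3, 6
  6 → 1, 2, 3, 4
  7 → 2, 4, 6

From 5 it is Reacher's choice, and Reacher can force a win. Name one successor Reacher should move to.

A0 = {4}
A1: add {3} — 3 (Reacher) has 3→4.
A2: add {5} — 5 (Reacher) has 5→3.
A3: add {1} — 1 (Reacher) has 1→5.
A4 = A3; e.g. 2 (Blocker) can still go to 7. Fixed point.
From 5, successor 3 is in the attractor (rank 1); the other successor 6 is not.

3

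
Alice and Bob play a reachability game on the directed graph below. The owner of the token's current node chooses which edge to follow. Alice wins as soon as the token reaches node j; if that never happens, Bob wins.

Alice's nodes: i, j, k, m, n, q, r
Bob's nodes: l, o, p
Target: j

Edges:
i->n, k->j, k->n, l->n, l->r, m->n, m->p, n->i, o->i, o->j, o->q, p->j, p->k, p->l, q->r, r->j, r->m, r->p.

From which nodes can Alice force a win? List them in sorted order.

A0 = {j}
A1: add {k, r} — k (Alice) has k→j; r (Alice) has r→j.
A2: add {q} — q (Alice) has q→r.
A3 = A2; e.g. i (Alice) has no edge into A2. Fixed point.
Alice's winning region = {j, k, q, r}.

j, k, q, r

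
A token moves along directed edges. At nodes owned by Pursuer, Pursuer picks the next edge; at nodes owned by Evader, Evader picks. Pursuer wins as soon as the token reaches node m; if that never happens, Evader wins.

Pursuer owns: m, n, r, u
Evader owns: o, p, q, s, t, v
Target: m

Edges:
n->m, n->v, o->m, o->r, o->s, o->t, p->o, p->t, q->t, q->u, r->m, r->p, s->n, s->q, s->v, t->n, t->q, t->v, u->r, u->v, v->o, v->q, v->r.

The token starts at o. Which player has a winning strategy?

Evader

A0 = {m}
A1: add {n, r} — n (Pursuer) has n→m; r (Pursuer) has r→m.
A2: add {u} — u (Pursuer) has u→r.
A3 = A2; e.g. o (Evader) can still go to s. Fixed point.
o never enters the attractor, so Evader can avoid the target forever.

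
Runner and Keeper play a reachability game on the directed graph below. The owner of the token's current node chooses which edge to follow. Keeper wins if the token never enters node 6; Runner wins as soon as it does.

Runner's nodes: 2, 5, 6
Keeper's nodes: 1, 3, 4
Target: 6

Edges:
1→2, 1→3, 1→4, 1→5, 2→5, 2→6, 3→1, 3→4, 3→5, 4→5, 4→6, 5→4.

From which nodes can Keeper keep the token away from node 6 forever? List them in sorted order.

1, 3, 4, 5

A0 = {6}
A1: add {2} — 2 (Runner) has 2→6.
A2 = A1; e.g. 1 (Keeper) can still go to 3. Fixed point.
Runner's attractor = {2, 6}; Keeper avoids the target exactly from the complement.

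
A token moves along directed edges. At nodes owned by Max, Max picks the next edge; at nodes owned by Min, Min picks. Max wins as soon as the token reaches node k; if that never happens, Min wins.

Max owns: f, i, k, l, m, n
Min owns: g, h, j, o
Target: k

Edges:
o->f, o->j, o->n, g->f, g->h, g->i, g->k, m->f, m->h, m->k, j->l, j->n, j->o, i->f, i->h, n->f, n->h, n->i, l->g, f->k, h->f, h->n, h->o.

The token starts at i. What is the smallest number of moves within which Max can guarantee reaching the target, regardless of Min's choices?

2

A0 = {k}
A1: add {f, m} — f (Max) has f→k; m (Max) has m→k.
A2: add {i, n} — i (Max) has i→f; n (Max) has n→f.
A3 = A2; e.g. g (Min) can still go to h. Fixed point.
i enters the attractor at level 2, so Max can force the target in 2 moves from there.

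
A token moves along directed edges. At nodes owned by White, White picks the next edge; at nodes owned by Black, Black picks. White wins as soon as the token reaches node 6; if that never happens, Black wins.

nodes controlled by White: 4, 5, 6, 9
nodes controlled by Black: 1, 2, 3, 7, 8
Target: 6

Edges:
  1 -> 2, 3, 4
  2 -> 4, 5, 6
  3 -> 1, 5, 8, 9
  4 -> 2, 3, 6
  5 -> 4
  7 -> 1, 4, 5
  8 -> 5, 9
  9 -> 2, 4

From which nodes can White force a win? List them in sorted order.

2, 4, 5, 6, 8, 9

A0 = {6}
A1: add {4} — 4 (White) has 4→6.
A2: add {5, 9} — 5 (White) has 5→4; 9 (White) has 9→4.
A3: add {2, 8} — 2 (Black): all of {4, 5, 6} already in; 8 (Black): all of {5, 9} already in.
A4 = A3; e.g. 1 (Black) can still go to 3. Fixed point.
White's winning region = {2, 4, 5, 6, 8, 9}.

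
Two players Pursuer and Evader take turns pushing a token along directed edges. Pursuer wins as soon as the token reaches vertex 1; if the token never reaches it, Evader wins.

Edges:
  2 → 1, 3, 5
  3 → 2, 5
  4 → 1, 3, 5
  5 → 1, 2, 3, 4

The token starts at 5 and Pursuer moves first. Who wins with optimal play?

Track states (vertex, player-to-move).
A0 = {(1,Pursuer), (1,Evader)}
A1: add {(2,Pursuer), (4,Pursuer), (5,Pursuer)}.
(5,Pursuer) ∈ A1 ⇒ Pursuer forces the target.

Pursuer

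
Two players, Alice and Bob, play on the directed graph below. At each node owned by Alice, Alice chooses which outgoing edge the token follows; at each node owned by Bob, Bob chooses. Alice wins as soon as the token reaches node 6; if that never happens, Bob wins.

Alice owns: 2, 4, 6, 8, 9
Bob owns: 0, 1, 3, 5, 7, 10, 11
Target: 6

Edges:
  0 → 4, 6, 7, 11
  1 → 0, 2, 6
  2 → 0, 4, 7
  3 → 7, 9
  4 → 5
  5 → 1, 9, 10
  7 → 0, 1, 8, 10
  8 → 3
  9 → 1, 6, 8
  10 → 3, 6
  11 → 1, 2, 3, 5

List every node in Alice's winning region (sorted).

6, 9

A0 = {6}
A1: add {9} — 9 (Alice) has 9→6.
A2 = A1; e.g. 0 (Bob) can still go to 4. Fixed point.
Alice's winning region = {6, 9}.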